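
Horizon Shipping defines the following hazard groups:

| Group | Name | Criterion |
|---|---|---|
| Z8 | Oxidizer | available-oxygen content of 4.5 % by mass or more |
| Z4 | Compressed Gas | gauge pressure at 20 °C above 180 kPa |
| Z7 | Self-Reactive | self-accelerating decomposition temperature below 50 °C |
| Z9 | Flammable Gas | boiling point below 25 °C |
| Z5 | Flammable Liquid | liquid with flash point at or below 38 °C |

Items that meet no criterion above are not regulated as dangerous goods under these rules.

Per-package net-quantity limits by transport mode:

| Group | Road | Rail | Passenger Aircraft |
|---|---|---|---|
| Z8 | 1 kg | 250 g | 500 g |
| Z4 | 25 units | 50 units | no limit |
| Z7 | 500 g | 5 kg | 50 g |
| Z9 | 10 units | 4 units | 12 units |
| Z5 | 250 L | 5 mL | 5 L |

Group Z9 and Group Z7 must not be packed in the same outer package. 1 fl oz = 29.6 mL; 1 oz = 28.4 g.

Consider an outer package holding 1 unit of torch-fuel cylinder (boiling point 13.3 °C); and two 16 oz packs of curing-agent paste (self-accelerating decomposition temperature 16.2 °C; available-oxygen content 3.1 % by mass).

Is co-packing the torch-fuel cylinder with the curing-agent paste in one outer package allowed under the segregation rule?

No

The torch-fuel cylinder has boiling point 13.3 °C, which is < 25 °C, so it is Group Z9 (Flammable Gas).
Self-accelerating decomposition temperature 16.2 °C meets the Group Z7 criterion (Self-Reactive), so the curing-agent paste is Group Z7.
Group Z9 and Group Z7 may not share an outer package.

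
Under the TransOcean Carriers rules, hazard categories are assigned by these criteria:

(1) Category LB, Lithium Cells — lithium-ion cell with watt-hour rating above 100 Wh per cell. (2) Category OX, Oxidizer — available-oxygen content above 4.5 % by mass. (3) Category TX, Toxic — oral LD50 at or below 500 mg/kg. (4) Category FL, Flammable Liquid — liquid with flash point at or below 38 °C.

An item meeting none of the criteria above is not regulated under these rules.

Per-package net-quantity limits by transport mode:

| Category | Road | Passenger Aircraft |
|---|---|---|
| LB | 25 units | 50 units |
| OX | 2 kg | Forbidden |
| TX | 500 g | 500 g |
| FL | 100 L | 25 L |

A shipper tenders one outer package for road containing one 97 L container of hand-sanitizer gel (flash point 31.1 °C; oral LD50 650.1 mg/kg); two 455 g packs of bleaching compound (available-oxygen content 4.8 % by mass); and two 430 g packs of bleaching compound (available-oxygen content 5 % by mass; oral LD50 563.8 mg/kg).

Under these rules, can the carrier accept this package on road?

Yes

With flash point 31.1 °C (≤ 38 °C), the hand-sanitizer gel falls in Category FL.
Bleaching compound: available-oxygen content 4.8 % by mass > 4.5 % by mass → Category OX (Oxidizer).
Bleaching compound: available-oxygen content 5 % by mass > 4.5 % by mass → Category OX (Oxidizer).
Category FL quantity: 97 L.
97 L ≤ 100 L (road limit, Category FL) — within limit.
Total Category OX: (two 455 g packs = 910 g) + (two 430 g packs = 860 g) = 1.77 kg.
1.77 kg ≤ 2 kg (road limit, Category OX) — within limit.
Every hazard category is within its road limit and no segregation rule is violated.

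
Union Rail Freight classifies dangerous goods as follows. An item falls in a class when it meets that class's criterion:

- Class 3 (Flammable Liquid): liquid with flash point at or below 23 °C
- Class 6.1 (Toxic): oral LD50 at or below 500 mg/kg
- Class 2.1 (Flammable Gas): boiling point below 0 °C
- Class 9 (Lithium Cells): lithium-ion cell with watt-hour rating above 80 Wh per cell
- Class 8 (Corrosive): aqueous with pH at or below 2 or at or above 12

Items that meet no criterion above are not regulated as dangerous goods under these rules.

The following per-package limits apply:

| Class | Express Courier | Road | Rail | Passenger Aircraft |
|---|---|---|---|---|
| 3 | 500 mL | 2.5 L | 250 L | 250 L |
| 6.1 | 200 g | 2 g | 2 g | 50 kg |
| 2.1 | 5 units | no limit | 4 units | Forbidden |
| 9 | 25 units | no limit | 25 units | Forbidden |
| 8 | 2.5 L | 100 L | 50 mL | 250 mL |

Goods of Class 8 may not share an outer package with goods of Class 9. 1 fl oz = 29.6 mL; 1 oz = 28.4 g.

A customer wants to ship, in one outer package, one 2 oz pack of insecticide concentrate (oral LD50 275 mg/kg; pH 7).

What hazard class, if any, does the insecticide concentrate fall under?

The insecticide concentrate has oral LD50 275 mg/kg, which is ≤ 500 mg/kg, so it is Class 6.1 (Toxic).

Class 6.1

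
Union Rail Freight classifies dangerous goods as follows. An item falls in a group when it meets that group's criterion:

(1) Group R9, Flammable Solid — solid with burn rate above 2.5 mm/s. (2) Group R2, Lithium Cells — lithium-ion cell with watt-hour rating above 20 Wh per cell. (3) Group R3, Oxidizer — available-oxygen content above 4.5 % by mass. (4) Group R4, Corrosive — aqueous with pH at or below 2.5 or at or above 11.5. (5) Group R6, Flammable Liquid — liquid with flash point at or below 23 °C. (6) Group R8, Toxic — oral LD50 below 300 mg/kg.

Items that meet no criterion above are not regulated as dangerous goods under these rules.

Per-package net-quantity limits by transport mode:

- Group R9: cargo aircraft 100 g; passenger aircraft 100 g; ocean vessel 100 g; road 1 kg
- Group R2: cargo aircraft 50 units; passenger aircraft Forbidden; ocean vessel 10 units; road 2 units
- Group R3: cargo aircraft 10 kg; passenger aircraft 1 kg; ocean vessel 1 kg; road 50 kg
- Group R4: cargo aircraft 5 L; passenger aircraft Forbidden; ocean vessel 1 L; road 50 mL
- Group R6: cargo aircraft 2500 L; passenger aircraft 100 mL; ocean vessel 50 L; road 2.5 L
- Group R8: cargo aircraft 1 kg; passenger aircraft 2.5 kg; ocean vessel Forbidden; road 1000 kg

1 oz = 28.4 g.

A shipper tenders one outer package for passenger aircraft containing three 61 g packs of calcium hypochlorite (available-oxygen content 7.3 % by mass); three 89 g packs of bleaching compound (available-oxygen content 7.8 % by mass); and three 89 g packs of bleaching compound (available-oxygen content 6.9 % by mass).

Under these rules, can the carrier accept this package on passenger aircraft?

The calcium hypochlorite has available-oxygen content 7.3 % by mass, which is > 4.5 % by mass, so it is Group R3 (Oxidizer).
Available-oxygen content 7.8 % by mass meets the Group R3 criterion (Oxidizer), so the bleaching compound is Group R3.
The bleaching compound has available-oxygen content 6.9 % by mass, which is > 4.5 % by mass, so it is Group R3 (Oxidizer).
Group R3 net quantity: (three 61 g packs = 183 g) + (three 89 g packs = 267 g) + (three 89 g packs = 267 g) = 717 g.
717 g is within the passenger aircraft limit of 1 kg for Group R3.

Yes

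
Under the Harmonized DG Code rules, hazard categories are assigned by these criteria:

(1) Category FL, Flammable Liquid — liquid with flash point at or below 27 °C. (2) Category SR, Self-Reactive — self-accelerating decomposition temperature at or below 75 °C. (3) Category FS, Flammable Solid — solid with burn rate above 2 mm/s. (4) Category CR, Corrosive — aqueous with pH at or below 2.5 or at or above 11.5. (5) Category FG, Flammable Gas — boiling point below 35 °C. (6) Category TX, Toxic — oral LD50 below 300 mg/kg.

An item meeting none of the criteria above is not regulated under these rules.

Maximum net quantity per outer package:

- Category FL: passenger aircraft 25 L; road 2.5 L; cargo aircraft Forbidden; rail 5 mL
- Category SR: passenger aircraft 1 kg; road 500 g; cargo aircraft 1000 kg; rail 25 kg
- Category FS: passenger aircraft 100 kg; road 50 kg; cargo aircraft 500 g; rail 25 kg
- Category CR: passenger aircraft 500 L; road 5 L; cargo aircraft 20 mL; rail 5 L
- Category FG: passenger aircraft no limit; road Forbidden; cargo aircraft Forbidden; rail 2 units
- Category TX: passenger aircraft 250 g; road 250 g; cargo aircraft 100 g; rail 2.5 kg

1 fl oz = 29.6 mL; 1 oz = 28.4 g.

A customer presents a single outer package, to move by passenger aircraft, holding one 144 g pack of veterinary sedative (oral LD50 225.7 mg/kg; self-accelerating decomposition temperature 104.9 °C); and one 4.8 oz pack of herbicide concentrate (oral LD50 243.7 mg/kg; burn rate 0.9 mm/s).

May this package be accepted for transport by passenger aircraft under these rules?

No

With oral LD50 225.7 mg/kg (< 300 mg/kg), the veterinary sedative falls in Category TX.
With oral LD50 243.7 mg/kg (< 300 mg/kg), the herbicide concentrate falls in Category TX.
Category TX net quantity: 144 g + (one 4.8 oz pack = 136.32 g) = 280.32 g.
That exceeds the Category TX passenger aircraft limit of 250 g.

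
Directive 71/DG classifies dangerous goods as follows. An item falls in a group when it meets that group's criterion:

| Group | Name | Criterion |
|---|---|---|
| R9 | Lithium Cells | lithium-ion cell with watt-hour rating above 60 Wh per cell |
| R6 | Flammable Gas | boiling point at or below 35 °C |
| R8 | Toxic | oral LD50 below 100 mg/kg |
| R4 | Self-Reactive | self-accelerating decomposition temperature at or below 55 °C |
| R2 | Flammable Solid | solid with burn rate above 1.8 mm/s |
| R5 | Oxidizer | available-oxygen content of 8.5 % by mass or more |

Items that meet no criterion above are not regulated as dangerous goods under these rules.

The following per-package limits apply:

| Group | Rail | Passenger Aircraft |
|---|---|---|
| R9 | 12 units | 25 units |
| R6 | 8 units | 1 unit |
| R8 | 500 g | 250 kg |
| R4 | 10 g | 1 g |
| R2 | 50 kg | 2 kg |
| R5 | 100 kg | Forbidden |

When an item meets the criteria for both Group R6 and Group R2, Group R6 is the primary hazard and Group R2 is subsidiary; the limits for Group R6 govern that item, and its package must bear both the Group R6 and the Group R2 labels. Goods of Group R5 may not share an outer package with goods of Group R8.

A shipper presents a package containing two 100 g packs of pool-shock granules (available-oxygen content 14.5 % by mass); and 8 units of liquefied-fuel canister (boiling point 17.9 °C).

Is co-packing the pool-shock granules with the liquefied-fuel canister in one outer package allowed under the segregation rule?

Yes

Pool-shock granules: available-oxygen content 14.5 % by mass ≥ 8.5 % by mass → Group R5 (Oxidizer).
Liquefied-fuel canister: boiling point 17.9 °C ≤ 35 °C → Group R6 (Flammable Gas).
No segregation rule bars Group R5 with Group R6.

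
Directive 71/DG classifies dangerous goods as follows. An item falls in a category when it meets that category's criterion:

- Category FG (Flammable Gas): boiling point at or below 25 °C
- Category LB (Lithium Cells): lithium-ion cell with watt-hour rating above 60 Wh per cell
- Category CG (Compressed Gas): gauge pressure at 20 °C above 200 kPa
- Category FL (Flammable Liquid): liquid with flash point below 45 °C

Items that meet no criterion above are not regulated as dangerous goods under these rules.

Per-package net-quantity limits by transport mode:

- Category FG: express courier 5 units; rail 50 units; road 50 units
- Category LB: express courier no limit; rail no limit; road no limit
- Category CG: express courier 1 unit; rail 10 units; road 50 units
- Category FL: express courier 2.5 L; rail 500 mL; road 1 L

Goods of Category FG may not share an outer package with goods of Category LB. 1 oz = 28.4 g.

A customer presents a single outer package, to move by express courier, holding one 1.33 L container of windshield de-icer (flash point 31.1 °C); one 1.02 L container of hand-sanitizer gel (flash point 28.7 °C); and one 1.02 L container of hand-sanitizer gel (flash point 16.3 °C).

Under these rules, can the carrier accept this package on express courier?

No

Flash point 31.1 °C meets the Category FL criterion (Flammable Liquid), so the windshield de-icer is Category FL.
Hand-sanitizer gel: flash point 28.7 °C < 45 °C → Category FL (Flammable Liquid).
With flash point 16.3 °C (< 45 °C), the hand-sanitizer gel falls in Category FL.
Total Category FL: 1.33 L + 1.02 L + 1.02 L = 3.37 L.
That exceeds the Category FL express courier limit of 2.5 L.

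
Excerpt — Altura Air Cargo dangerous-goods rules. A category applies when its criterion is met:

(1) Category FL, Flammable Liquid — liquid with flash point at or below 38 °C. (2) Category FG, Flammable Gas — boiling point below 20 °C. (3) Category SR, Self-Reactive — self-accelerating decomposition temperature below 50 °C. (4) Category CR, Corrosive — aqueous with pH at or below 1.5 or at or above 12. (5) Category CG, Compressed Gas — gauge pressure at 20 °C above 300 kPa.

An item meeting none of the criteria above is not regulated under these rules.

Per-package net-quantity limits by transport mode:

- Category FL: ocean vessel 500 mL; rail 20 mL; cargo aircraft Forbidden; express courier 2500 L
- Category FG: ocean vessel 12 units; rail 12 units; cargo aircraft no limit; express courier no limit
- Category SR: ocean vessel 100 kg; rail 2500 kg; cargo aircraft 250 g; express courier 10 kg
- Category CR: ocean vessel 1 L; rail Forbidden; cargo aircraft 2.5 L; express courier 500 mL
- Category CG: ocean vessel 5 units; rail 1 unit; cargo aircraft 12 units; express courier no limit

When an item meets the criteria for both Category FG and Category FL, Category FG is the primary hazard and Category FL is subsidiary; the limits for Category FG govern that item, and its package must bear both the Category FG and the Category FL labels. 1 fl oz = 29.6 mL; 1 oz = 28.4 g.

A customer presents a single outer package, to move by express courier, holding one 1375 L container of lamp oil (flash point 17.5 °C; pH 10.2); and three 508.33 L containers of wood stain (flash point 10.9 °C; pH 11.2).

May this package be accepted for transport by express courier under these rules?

The lamp oil has flash point 17.5 °C, which is ≤ 38 °C, so it is Category FL (Flammable Liquid).
Wood stain: flash point 10.9 °C ≤ 38 °C → Category FL (Flammable Liquid).
Total Category FL: 1375 L + (three 508.33 L containers = 1524.99 L) = 2899.99 L.
That exceeds the Category FL express courier limit of 2500 L.

No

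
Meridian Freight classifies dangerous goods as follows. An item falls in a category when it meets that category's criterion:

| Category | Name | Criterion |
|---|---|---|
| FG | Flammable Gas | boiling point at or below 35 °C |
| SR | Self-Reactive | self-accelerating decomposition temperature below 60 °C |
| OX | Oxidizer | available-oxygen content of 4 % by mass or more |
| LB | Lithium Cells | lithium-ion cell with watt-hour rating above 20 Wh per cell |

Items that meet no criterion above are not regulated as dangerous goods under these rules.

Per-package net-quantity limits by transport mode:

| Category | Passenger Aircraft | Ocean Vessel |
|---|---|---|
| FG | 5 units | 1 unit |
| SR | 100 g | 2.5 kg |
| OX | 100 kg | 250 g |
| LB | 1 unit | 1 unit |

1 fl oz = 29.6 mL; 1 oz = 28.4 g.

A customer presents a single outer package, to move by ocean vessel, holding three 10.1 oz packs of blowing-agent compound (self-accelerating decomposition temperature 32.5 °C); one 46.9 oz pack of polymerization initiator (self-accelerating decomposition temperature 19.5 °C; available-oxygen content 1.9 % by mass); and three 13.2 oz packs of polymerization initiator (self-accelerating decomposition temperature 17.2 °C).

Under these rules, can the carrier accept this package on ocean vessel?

No

With self-accelerating decomposition temperature 32.5 °C (< 60 °C), the blowing-agent compound falls in Category SR.
With self-accelerating decomposition temperature 19.5 °C (< 60 °C), the polymerization initiator falls in Category SR.
Self-accelerating decomposition temperature 17.2 °C meets the Category SR criterion (Self-Reactive), so the polymerization initiator is Category SR.
Total Category SR: (three 10.1 oz packs = 860.52 g) + (one 46.9 oz pack = 1331.96 g) + (three 13.2 oz packs = 1124.64 g) = 3317.12 g.
That exceeds the Category SR ocean vessel limit of 2.5 kg.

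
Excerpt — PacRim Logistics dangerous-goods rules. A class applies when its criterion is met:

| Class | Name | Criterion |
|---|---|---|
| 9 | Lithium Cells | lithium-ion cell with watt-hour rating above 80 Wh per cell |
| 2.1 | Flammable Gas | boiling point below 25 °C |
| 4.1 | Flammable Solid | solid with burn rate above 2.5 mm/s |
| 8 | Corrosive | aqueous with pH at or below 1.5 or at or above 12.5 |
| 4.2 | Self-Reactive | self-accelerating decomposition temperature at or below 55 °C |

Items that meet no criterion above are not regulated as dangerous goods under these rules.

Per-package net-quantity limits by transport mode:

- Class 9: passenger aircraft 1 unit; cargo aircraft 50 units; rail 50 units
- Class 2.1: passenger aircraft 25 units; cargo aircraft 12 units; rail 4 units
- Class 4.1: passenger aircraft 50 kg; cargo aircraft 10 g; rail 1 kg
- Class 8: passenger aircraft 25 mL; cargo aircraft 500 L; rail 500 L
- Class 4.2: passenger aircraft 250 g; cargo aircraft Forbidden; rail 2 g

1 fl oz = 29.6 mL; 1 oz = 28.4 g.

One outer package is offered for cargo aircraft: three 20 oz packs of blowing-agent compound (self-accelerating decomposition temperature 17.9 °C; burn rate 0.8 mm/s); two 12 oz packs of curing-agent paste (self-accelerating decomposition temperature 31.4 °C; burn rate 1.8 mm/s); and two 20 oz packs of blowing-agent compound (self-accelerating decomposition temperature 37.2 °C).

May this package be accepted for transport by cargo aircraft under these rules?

No

With self-accelerating decomposition temperature 17.9 °C (≤ 55 °C), the blowing-agent compound falls in Class 4.2.
Curing-agent paste: self-accelerating decomposition temperature 31.4 °C ≤ 55 °C → Class 4.2 (Self-Reactive).
The blowing-agent compound has self-accelerating decomposition temperature 37.2 °C, which is ≤ 55 °C, so it is Class 4.2 (Self-Reactive).
Total Class 4.2: (three 20 oz packs = 1.704 kg) + (two 12 oz packs = 681.6 g) + (two 20 oz packs = 1.136 kg) = 3521.6 g.
Class 4.2 is Forbidden by cargo aircraft.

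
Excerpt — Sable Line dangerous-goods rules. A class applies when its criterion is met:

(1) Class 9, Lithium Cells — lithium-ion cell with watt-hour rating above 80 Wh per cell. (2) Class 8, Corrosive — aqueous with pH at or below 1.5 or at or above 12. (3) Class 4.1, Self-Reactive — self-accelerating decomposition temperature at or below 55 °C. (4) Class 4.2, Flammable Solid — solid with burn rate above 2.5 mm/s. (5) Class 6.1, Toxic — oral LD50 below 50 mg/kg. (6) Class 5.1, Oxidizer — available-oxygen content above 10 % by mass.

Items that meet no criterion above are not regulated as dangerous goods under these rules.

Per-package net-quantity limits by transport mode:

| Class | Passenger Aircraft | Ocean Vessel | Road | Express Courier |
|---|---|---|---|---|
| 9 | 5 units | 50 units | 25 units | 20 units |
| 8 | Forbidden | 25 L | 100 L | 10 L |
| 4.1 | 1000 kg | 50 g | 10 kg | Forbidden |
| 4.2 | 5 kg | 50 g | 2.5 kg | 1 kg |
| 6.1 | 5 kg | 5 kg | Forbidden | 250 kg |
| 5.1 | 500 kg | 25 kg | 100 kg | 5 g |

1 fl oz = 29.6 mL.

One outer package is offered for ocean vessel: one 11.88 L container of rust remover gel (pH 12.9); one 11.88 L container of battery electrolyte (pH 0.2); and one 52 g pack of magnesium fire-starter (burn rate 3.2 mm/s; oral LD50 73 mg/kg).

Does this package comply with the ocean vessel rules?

Rust remover gel: pH 12.9 ≥ 12 → Class 8 (Corrosive).
pH 0.2 meets the Class 8 criterion (Corrosive), so the battery electrolyte is Class 8.
With burn rate 3.2 mm/s (> 2.5 mm/s), the magnesium fire-starter falls in Class 4.2.
Class 8 net quantity: 11.88 L + 11.88 L = 23.76 L.
23.76 L ≤ 25 L (ocean vessel limit, Class 8) — within limit.
Class 4.2 quantity: 52 g.
52 g exceeds the ocean vessel limit of 50 g for Class 4.2.

No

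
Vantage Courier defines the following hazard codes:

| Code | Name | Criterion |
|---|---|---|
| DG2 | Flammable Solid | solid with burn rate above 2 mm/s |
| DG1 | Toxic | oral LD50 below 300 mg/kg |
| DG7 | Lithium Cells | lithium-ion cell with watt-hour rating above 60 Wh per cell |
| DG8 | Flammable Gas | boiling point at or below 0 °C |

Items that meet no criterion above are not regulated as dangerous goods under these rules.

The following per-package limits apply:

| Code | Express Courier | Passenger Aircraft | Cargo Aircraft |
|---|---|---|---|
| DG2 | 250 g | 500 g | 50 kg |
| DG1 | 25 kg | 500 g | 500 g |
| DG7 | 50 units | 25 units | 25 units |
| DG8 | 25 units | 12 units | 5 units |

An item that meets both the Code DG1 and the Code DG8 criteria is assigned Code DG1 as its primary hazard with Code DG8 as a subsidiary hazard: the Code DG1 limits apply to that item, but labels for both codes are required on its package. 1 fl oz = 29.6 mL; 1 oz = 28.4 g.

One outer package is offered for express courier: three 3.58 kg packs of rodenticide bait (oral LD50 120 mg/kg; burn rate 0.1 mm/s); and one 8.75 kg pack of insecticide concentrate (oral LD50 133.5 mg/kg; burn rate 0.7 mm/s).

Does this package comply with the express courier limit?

With oral LD50 120 mg/kg (< 300 mg/kg), the rodenticide bait falls in Code DG1.
With oral LD50 133.5 mg/kg (< 300 mg/kg), the insecticide concentrate falls in Code DG1.
Total Code DG1: (three 3.58 kg packs = 10.74 kg) + 8.75 kg = 19.49 kg.
That is within the Code DG1 express courier limit of 25 kg.

Yes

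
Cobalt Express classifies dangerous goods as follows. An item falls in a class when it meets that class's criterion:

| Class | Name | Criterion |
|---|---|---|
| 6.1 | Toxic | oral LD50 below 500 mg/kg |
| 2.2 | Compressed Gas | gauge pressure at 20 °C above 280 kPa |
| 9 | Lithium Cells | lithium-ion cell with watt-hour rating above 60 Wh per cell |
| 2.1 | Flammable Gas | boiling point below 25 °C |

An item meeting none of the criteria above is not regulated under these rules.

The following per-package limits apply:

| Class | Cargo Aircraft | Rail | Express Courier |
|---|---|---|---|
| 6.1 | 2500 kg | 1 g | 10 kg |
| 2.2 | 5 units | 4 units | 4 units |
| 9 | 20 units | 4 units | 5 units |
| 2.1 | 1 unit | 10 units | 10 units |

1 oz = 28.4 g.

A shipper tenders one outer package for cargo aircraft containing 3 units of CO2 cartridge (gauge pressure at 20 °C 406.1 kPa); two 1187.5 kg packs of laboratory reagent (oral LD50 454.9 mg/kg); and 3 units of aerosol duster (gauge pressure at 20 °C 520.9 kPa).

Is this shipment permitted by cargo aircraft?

The CO2 cartridge has gauge pressure at 20 °C 406.1 kPa, which is > 280 kPa, so it is Class 2.2 (Compressed Gas).
The laboratory reagent has oral LD50 454.9 mg/kg, which is < 500 mg/kg, so it is Class 6.1 (Toxic).
Gauge pressure at 20 °C 520.9 kPa meets the Class 2.2 criterion (Compressed Gas), so the aerosol duster is Class 2.2.
Class 2.2 net quantity: 3 units + 3 units = 6 units.
6 units exceeds the cargo aircraft limit of 5 units for Class 2.2.
Class 6.1 quantity: two 1187.5 kg packs = 2375 kg.
That is within the Class 6.1 cargo aircraft limit of 2500 kg.

No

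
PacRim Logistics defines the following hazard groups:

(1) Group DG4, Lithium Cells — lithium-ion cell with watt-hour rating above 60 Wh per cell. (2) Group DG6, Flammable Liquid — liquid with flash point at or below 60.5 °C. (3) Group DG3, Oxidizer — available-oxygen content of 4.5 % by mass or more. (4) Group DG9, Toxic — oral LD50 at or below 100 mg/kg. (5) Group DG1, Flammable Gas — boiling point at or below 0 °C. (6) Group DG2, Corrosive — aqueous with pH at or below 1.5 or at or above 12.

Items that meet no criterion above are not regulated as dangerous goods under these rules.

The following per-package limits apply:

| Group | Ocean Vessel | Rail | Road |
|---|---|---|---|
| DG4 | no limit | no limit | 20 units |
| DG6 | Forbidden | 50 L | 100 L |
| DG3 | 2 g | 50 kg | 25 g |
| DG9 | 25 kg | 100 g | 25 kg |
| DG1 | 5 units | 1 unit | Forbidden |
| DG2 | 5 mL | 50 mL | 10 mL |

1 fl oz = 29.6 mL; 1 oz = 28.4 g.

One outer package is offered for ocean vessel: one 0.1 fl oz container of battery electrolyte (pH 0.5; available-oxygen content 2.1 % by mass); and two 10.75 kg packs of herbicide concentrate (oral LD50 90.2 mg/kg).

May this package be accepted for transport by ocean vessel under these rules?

Yes

pH 0.5 meets the Group DG2 criterion (Corrosive), so the battery electrolyte is Group DG2.
Herbicide concentrate: oral LD50 90.2 mg/kg ≤ 100 mg/kg → Group DG9 (Toxic).
Group DG2 quantity: one 0.1 fl oz container = 2.96 mL.
2.96 mL is within the ocean vessel limit of 5 mL for Group DG2.
Group DG9 quantity: two 10.75 kg packs = 21.5 kg.
21.5 kg is within the ocean vessel limit of 25 kg for Group DG9.
Every hazard group is within its ocean vessel limit and no segregation rule is violated.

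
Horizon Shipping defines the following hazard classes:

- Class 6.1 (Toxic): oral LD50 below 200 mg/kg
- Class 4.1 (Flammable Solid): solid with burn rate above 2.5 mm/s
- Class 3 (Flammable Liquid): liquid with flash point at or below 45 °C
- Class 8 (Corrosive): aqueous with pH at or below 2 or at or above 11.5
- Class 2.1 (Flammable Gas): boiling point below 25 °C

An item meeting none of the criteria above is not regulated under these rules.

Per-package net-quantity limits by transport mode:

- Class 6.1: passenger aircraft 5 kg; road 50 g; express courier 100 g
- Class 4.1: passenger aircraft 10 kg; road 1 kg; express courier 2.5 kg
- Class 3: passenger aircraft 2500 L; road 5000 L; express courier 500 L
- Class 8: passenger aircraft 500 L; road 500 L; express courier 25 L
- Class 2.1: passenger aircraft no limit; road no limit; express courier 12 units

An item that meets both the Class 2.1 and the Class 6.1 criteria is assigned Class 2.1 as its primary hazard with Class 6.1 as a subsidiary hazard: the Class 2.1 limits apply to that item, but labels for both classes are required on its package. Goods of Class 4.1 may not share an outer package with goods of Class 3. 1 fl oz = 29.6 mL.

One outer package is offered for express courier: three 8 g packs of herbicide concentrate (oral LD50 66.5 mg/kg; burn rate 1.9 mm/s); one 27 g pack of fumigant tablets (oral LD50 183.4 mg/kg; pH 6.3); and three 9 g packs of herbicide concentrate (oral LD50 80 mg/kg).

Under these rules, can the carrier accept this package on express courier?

Yes

Herbicide concentrate: oral LD50 66.5 mg/kg < 200 mg/kg → Class 6.1 (Toxic).
With oral LD50 183.4 mg/kg (< 200 mg/kg), the fumigant tablets fall in Class 6.1.
Oral LD50 80 mg/kg meets the Class 6.1 criterion (Toxic), so the herbicide concentrate is Class 6.1.
Total Class 6.1: (three 8 g packs = 24 g) + 27 g + (three 9 g packs = 27 g) = 78 g.
78 g ≤ 100 g (express courier limit, Class 6.1) — within limit.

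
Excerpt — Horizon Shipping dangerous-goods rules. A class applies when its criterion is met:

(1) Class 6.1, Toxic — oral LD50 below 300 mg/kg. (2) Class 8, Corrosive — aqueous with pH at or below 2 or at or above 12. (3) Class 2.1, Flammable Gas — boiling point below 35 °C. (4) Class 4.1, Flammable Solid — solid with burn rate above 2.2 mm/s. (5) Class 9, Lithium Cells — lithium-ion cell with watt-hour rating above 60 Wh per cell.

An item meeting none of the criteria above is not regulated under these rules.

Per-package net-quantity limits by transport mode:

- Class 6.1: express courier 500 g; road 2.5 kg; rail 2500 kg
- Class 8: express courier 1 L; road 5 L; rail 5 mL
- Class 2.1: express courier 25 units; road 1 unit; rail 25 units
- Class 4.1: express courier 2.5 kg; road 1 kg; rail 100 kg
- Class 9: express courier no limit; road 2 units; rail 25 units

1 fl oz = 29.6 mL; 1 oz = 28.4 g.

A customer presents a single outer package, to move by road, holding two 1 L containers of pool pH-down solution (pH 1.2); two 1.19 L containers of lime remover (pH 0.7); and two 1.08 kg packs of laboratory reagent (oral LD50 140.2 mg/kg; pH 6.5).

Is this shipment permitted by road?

pH 1.2 meets the Class 8 criterion (Corrosive), so the pool pH-down solution is Class 8.
With pH 0.7 (≤ 2), the lime remover falls in Class 8.
Oral LD50 140.2 mg/kg meets the Class 6.1 criterion (Toxic), so the laboratory reagent is Class 6.1.
Class 8 net quantity: (two 1 L containers = 2 L) + (two 1.19 L containers = 2.38 L) = 4.38 L.
4.38 L is within the road limit of 5 L for Class 8.
Class 6.1 quantity: two 1.08 kg packs = 2.16 kg.
2.16 kg ≤ 2.5 kg (road limit, Class 6.1) — within limit.
Every hazard class is within its road limit and no segregation rule is violated.

Yes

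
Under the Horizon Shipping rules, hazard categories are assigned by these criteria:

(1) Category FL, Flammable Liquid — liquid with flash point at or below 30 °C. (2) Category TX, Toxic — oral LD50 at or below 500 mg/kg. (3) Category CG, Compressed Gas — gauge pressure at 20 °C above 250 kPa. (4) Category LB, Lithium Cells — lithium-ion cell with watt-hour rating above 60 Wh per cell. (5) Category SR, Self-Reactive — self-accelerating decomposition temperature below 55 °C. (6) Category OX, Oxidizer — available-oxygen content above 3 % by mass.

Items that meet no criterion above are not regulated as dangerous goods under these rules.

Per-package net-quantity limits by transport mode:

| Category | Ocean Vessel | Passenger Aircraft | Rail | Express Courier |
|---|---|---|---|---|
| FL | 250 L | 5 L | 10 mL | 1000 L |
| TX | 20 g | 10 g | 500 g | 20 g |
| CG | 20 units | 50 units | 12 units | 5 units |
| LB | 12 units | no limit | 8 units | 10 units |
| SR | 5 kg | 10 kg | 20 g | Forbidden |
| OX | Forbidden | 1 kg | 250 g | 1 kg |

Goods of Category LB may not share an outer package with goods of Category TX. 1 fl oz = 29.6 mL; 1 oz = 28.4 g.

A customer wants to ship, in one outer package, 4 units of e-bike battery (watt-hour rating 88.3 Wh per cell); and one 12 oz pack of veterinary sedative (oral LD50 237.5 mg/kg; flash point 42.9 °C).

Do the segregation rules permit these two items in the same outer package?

With watt-hour rating 88.3 Wh per cell (> 60 Wh per cell), the e-bike battery falls in Category LB.
Oral LD50 237.5 mg/kg meets the Category TX criterion (Toxic), so the veterinary sedative is Category TX.
Category LB and Category TX may not share an outer package.

No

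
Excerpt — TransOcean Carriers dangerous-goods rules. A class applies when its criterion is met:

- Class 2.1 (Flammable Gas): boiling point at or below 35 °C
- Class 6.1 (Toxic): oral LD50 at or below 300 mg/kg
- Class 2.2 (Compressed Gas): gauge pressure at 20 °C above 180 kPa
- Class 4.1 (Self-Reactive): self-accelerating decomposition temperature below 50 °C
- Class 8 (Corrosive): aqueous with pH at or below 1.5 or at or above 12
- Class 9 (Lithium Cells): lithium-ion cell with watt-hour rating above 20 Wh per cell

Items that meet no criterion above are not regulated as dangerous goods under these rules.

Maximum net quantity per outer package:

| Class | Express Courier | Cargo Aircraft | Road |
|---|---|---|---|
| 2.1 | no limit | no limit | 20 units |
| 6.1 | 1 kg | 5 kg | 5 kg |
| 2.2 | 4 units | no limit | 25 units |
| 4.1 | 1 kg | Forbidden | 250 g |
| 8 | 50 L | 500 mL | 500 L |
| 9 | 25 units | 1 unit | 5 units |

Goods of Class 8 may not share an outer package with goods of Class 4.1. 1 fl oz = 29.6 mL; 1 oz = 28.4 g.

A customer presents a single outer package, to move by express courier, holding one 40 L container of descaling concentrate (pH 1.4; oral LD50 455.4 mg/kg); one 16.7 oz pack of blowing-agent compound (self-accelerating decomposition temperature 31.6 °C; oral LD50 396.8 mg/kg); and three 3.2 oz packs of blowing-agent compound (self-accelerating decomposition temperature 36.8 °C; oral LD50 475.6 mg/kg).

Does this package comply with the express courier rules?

With pH 1.4 (≤ 1.5), the descaling concentrate falls in Class 8.
The blowing-agent compound has self-accelerating decomposition temperature 31.6 °C, which is < 50 °C, so it is Class 4.1 (Self-Reactive).
Blowing-agent compound: self-accelerating decomposition temperature 36.8 °C < 50 °C → Class 4.1 (Self-Reactive).
Class 8 quantity: 40 L.
40 L is within the express courier limit of 50 L for Class 8.
Total Class 4.1: (one 16.7 oz pack = 474.28 g) + (three 3.2 oz packs = 272.64 g) = 746.92 g.
746.92 g ≤ 1 kg (express courier limit, Class 4.1) — within limit.
Class 8 and Class 4.1 may not share an outer package.

No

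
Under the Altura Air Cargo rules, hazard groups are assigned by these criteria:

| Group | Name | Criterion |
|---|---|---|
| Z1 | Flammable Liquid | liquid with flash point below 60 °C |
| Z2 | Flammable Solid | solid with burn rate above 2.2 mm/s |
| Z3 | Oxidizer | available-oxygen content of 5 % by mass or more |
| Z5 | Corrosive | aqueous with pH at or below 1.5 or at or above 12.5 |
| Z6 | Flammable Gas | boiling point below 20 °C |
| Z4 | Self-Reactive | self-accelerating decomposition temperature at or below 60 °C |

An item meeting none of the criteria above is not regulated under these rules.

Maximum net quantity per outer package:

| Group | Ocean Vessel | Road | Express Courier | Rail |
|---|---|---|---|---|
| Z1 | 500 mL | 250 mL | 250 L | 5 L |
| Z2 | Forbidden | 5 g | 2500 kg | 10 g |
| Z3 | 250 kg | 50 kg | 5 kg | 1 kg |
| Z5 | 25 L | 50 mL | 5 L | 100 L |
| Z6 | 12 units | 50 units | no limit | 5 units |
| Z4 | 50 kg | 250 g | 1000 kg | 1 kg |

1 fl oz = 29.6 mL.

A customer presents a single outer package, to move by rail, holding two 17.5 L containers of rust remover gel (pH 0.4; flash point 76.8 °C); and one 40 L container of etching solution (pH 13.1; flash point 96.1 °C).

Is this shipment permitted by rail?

Yes

Rust remover gel: pH 0.4 ≤ 1.5 → Group Z5 (Corrosive).
pH 13.1 meets the Group Z5 criterion (Corrosive), so the etching solution is Group Z5.
Group Z5 net quantity: (two 17.5 L containers = 35 L) + 40 L = 75 L.
75 L is within the rail limit of 100 L for Group Z5.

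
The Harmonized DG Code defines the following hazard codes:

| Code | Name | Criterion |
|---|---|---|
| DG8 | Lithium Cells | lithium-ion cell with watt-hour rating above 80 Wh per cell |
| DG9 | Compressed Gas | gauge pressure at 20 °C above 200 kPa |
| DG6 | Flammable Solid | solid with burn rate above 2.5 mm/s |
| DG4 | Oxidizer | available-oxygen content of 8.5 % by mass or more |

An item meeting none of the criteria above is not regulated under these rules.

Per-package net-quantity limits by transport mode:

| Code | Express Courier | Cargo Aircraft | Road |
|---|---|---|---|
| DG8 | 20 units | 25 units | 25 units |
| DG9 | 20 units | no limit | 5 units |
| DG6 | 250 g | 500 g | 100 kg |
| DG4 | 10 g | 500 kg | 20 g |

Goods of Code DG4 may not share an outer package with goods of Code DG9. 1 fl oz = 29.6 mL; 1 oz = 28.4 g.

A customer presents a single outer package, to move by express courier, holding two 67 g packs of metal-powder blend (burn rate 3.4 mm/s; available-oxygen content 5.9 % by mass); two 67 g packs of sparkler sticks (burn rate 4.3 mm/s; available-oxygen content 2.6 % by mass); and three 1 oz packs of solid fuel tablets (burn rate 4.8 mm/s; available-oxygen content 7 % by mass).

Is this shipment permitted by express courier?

Burn rate 3.4 mm/s meets the Code DG6 criterion (Flammable Solid), so the metal-powder blend is Code DG6.
Sparkler sticks: burn rate 4.3 mm/s > 2.5 mm/s → Code DG6 (Flammable Solid).
The solid fuel tablets have burn rate 4.8 mm/s, which is > 2.5 mm/s, so they are Code DG6 (Flammable Solid).
Code DG6 net quantity: (two 67 g packs = 134 g) + (two 67 g packs = 134 g) + (three 1 oz packs = 85.2 g) = 353.2 g.
That exceeds the Code DG6 express courier limit of 250 g.

No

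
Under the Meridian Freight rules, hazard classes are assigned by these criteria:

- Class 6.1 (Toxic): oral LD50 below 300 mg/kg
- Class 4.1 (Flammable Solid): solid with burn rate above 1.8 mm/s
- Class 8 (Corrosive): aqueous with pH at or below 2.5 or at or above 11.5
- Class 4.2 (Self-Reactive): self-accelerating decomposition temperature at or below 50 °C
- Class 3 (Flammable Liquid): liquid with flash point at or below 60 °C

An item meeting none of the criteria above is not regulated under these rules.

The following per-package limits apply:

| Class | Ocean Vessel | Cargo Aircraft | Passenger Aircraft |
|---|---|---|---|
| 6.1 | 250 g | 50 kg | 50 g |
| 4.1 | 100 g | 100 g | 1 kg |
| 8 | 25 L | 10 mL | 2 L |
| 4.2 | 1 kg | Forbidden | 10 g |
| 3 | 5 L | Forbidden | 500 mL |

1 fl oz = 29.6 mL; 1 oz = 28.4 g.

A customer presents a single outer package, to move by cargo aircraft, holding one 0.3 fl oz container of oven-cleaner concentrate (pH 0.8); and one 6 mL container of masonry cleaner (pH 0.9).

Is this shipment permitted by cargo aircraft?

Oven-cleaner concentrate: pH 0.8 ≤ 2.5 → Class 8 (Corrosive).
pH 0.9 meets the Class 8 criterion (Corrosive), so the masonry cleaner is Class 8.
Class 8 net quantity: (one 0.3 fl oz container = 8.88 mL) + 6 mL = 14.88 mL.
That exceeds the Class 8 cargo aircraft limit of 10 mL.

No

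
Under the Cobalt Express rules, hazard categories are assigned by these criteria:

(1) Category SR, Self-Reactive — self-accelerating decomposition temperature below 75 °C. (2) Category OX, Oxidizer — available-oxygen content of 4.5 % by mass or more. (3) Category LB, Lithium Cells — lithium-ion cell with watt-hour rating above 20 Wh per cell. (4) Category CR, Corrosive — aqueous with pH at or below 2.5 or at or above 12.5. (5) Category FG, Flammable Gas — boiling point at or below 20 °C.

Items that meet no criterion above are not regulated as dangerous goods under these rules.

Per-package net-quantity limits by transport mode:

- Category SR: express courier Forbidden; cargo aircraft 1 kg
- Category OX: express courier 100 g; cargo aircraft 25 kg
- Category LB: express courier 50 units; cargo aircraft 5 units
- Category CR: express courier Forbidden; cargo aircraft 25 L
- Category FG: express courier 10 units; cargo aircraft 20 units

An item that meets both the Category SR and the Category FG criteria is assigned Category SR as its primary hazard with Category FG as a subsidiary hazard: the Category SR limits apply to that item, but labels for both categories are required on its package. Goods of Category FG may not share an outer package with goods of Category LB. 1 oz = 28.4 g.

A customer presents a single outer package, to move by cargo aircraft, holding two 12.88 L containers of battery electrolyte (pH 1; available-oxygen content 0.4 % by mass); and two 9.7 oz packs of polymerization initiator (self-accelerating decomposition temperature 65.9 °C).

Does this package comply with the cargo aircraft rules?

No

The battery electrolyte has pH 1, which is ≤ 2.5, so it is Category CR (Corrosive).
Self-accelerating decomposition temperature 65.9 °C meets the Category SR criterion (Self-Reactive), so the polymerization initiator is Category SR.
Category CR quantity: two 12.88 L containers = 25.76 L.
That exceeds the Category CR cargo aircraft limit of 25 L.
Category SR quantity: two 9.7 oz packs = 550.96 g.
550.96 g is within the cargo aircraft limit of 1 kg for Category SR.
The segregation rule (Category FG with Category LB) does not apply to Category CR with Category SR.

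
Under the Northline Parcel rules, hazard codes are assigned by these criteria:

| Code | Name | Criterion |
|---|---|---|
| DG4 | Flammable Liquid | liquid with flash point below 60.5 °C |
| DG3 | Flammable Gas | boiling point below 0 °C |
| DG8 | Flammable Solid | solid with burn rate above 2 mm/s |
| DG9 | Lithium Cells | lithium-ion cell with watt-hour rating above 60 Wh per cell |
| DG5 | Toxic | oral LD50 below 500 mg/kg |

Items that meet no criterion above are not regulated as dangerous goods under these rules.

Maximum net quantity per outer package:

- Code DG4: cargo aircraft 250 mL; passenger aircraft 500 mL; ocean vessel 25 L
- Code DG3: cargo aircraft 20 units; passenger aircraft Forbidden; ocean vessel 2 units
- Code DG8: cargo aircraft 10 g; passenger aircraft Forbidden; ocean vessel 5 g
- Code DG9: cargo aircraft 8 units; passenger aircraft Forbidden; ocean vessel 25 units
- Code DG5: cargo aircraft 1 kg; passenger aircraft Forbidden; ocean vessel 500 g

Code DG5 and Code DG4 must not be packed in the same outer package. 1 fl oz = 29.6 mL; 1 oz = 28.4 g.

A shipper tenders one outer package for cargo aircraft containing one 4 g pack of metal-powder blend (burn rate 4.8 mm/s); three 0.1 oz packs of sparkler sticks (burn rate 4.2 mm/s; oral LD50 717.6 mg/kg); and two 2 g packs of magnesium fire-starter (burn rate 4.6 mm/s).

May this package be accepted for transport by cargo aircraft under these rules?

Metal-powder blend: burn rate 4.8 mm/s > 2 mm/s → Code DG8 (Flammable Solid).
Burn rate 4.2 mm/s meets the Code DG8 criterion (Flammable Solid), so the sparkler sticks are Code DG8.
Magnesium fire-starter: burn rate 4.6 mm/s > 2 mm/s → Code DG8 (Flammable Solid).
Code DG8 net quantity: 4 g + (three 0.1 oz packs = 8.52 g) + (two 2 g packs = 4 g) = 16.52 g.
16.52 g > 10 g (cargo aircraft limit, Code DG8) — over the limit.

No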